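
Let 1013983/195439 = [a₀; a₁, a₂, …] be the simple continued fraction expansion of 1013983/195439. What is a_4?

⌊1013983/195439⌋ = 5, remainder 36788
⌊195439/36788⌋ = 5, remainder 11499
⌊36788/11499⌋ = 3, remainder 2291
⌊11499/2291⌋ = 5, remainder 44
⌊2291/44⌋ = 52, remainder 3

52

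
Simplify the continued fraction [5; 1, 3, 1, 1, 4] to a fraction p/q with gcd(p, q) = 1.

237/41

Compute successive convergents:
a_0 = 5: 5/1
a_1 = 1: 6/1
a_2 = 3: 23/4
a_3 = 1: 29/5
a_4 = 1: 52/9
a_5 = 4: 237/41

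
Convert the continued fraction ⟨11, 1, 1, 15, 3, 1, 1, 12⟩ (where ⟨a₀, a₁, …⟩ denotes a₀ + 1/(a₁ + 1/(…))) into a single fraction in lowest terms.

Start with 12.
1 + 1/(12/1) = 1 + 1/12 = 13/12
1 + 1/(13/12) = 1 + 12/13 = 25/13
3 + 1/(25/13) = 3 + 13/25 = 88/25
15 + 1/(88/25) = 15 + 25/88 = 1345/88
1 + 1/(1345/88) = 1 + 88/1345 = 1433/1345
1 + 1/(1433/1345) = 1 + 1345/1433 = 2778/1433
11 + 1/(2778/1433) = 11 + 1433/2778 = 31991/2778

31991/2778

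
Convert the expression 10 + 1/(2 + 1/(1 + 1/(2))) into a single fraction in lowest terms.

Use the convergent recurrence hₖ = aₖ·hₖ₋₁ + hₖ₋₂ (and likewise for the denominators kₖ):
a_0 = 10: 10/1
a_1 = 2: 21/2
a_2 = 1: 31/3
a_3 = 2: 83/8

83/8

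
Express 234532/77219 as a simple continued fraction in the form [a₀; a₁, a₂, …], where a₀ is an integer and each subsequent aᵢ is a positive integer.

234532 ÷ 77219 → quotient 3, remainder 2875
77219 ÷ 2875 → quotient 26, remainder 2469
2875 ÷ 2469 → quotient 1, remainder 406
2469 ÷ 406 → quotient 6, remainder 33
406 ÷ 33 → quotient 12, remainder 10
33 ÷ 10 → quotient 3, remainder 3
10 ÷ 3 → quotient 3, remainder 1
3 ÷ 1 → quotient 3, remainder 0

[3; 26, 1, 6, 12, 3, 3, 3]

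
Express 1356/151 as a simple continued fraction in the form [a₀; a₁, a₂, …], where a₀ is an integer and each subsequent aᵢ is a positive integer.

1356 = 8·151 + 148, so a_0 = 8
151 = 1·148 + 3, so a_1 = 1
148 = 49·3 + 1, so a_2 = 49
3 = 3·1 + 0, so a_3 = 3

[8; 1, 49, 3]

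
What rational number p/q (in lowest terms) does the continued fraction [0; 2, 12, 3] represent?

a_0 = 0: 0/1
a_1 = 2: 1/2
a_2 = 12: 12/25
a_3 = 3: 37/77

37/77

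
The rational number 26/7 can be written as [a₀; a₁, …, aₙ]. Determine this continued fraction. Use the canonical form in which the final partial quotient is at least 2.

Run the Euclidean algorithm, recording each quotient:
26 = 3·7 + 5, so a_0 = 3
7 = 1·5 + 2, so a_1 = 1
5 = 2·2 + 1, so a_2 = 2
2 = 2·1 + 0, so a_3 = 2

[3; 1, 2, 2]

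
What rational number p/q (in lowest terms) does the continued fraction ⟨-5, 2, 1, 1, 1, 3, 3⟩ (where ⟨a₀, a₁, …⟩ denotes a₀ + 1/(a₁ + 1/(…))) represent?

Start with 3.
3 + 1/(3/1) = 3 + 1/3 = 10/3
1 + 1/(10/3) = 1 + 3/10 = 13/10
1 + 1/(13/10) = 1 + 10/13 = 23/13
1 + 1/(23/13) = 1 + 13/23 = 36/23
2 + 1/(36/23) = 2 + 23/36 = 95/36
-5 + 1/(95/36) = -5 + 36/95 = -439/95

-439/95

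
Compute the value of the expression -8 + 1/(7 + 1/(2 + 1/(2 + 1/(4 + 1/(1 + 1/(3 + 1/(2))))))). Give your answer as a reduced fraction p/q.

Start with 2.
3 + 1/(2/1) = 3 + 1/2 = 7/2
1 + 1/(7/2) = 1 + 2/7 = 9/7
4 + 1/(9/7) = 4 + 7/9 = 43/9
2 + 1/(43/9) = 2 + 9/43 = 95/43
2 + 1/(95/43) = 2 + 43/95 = 233/95
7 + 1/(233/95) = 7 + 95/233 = 1726/233
-8 + 1/(1726/233) = -8 + 233/1726 = -13575/1726

-13575/1726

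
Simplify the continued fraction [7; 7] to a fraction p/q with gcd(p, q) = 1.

50/7

Start with 7.
7 + 1/(7/1) = 7 + 1/7 = 50/7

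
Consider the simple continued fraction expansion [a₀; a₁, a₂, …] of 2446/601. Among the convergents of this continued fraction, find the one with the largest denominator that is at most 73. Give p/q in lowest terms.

a_0 = 4: 4/1  (≤ bound)
a_1 = 14: 57/14  (≤ bound)
a_2 = 3: 175/43  (≤ bound)
a_3 = 4: 757/186  (> 73, stop)

175/43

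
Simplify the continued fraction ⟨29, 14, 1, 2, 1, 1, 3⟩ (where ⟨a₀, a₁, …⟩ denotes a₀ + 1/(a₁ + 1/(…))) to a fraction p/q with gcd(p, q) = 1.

Start with 3.
1 + 1/(3/1) = 1 + 1/3 = 4/3
1 + 1/(4/3) = 1 + 3/4 = 7/4
2 + 1/(7/4) = 2 + 4/7 = 18/7
1 + 1/(18/7) = 1 + 7/18 = 25/18
14 + 1/(25/18) = 14 + 18/25 = 368/25
29 + 1/(368/25) = 29 + 25/368 = 10697/368

10697/368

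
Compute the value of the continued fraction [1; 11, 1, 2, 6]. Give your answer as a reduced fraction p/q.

241/222

Start with 6.
2 + 1/(6/1) = 2 + 1/6 = 13/6
1 + 1/(13/6) = 1 + 6/13 = 19/13
11 + 1/(19/13) = 11 + 13/19 = 222/19
1 + 1/(222/19) = 1 + 19/222 = 241/222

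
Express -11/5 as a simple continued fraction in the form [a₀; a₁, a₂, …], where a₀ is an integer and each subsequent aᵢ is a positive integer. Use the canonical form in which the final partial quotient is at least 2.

Apply division with remainder until the remainder is 0:
⌊-11/5⌋ = -3, remainder 4
⌊5/4⌋ = 1, remainder 1
⌊4/1⌋ = 4, remainder 0

[-3; 1, 4]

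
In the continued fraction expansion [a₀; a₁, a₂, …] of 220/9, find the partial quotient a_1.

220 = 24·9 + 4, so a_0 = 24
9 = 2·4 + 1, so a_1 = 2

2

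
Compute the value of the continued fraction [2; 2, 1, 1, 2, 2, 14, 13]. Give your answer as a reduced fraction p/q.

Build up convergents one term at a time:
a_0 = 2: 2/1
a_1 = 2: 5/2
a_2 = 1: 7/3
a_3 = 1: 12/5
a_4 = 2: 31/13
a_5 = 2: 74/31
a_6 = 14: 1067/447
a_7 = 13: 13945/5842

13945/5842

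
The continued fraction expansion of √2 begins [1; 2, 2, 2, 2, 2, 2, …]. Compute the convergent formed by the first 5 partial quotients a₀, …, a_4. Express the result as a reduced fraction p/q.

41/29

a_0 = 1: 1/1
a_1 = 2: 3/2
a_2 = 2: 7/5
a_3 = 2: 17/12
a_4 = 2: 41/29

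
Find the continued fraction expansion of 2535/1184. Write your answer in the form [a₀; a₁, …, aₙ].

[2; 7, 11, 7, 2]

2535 ÷ 1184 → quotient 2, remainder 167
1184 ÷ 167 → quotient 7, remainder 15
167 ÷ 15 → quotient 11, remainder 2
15 ÷ 2 → quotient 7, remainder 1
2 ÷ 1 → quotient 2, remainder 0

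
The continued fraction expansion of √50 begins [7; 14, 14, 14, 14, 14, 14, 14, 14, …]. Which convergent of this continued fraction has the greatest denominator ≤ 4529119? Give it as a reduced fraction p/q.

3880899/548842

a_0 = 7: 7/1  (≤ bound)
a_1 = 14: 99/14  (≤ bound)
a_2 = 14: 1393/197  (≤ bound)
a_3 = 14: 19601/2772  (≤ bound)
a_4 = 14: 275807/39005  (≤ bound)
a_5 = 14: 3880899/548842  (≤ bound)
a_6 = 14: 54608393/7722793  (> 4529119, stop)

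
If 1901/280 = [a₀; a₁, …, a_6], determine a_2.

⌊1901/280⌋ = 6, remainder 221
⌊280/221⌋ = 1, remainder 59
⌊221/59⌋ = 3, remainder 44

3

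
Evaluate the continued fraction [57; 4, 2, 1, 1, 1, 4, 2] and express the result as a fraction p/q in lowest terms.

Start with 2.
4 + 1/(2/1) = 4 + 1/2 = 9/2
1 + 1/(9/2) = 1 + 2/9 = 11/9
1 + 1/(11/9) = 1 + 9/11 = 20/11
1 + 1/(20/11) = 1 + 11/20 = 31/20
2 + 1/(31/20) = 2 + 20/31 = 82/31
4 + 1/(82/31) = 4 + 31/82 = 359/82
57 + 1/(359/82) = 57 + 82/359 = 20545/359

20545/359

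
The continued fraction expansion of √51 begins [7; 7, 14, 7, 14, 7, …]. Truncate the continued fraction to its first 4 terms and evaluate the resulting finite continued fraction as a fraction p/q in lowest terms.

4999/700

a_0 = 7: 7/1
a_1 = 7: 50/7
a_2 = 14: 707/99
a_3 = 7: 4999/700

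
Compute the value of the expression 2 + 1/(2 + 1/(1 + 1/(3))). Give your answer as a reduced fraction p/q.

a_0 = 2: 2/1
a_1 = 2: 5/2
a_2 = 1: 7/3
a_3 = 3: 26/11

26/11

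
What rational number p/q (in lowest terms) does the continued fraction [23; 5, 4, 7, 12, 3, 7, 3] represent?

Compute successive convergents:
a_0 = 23: 23/1
a_1 = 5: 116/5
a_2 = 4: 487/21
a_3 = 7: 3525/152
a_4 = 12: 42787/1845
a_5 = 3: 131886/5687
a_6 = 7: 965989/41654
a_7 = 3: 3029853/130649

3029853/130649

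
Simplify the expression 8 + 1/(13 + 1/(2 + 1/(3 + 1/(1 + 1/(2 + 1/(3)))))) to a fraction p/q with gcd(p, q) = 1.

9116/1129

Start with 3.
2 + 1/(3/1) = 2 + 1/3 = 7/3
1 + 1/(7/3) = 1 + 3/7 = 10/7
3 + 1/(10/7) = 3 + 7/10 = 37/10
2 + 1/(37/10) = 2 + 10/37 = 84/37
13 + 1/(84/37) = 13 + 37/84 = 1129/84
8 + 1/(1129/84) = 8 + 84/1129 = 9116/1129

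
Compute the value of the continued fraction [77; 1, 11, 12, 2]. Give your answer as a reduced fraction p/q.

a_0 = 77: 77/1
a_1 = 1: 78/1
a_2 = 11: 935/12
a_3 = 12: 11298/145
a_4 = 2: 23531/302

23531/302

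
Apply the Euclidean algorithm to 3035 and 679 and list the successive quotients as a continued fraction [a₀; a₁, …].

3035 = 4·679 + 319, so a_0 = 4
679 = 2·319 + 41, so a_1 = 2
319 = 7·41 + 32, so a_2 = 7
41 = 1·32 + 9, so a_3 = 1
32 = 3·9 + 5, so a_4 = 3
9 = 1·5 + 4, so a_5 = 1
5 = 1·4 + 1, so a_6 = 1
4 = 4·1 + 0, so a_7 = 4

[4; 2, 7, 1, 3, 1, 1, 4]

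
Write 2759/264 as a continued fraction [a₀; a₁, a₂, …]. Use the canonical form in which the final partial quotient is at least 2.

⌊2759/264⌋ = 10, remainder 119
⌊264/119⌋ = 2, remainder 26
⌊119/26⌋ = 4, remainder 15
⌊26/15⌋ = 1, remainder 11
⌊15/11⌋ = 1, remainder 4
⌊11/4⌋ = 2, remainder 3
⌊4/3⌋ = 1, remainder 1
⌊3/1⌋ = 3, remainder 0

[10; 2, 4, 1, 1, 2, 1, 3]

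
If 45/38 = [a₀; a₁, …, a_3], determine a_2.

45 ÷ 38 → quotient 1, remainder 7
38 ÷ 7 → quotient 5, remainder 3
7 ÷ 3 → quotient 2, remainder 1

2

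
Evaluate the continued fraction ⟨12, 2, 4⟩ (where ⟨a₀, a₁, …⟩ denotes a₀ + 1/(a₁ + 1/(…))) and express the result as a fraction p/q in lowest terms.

112/9

Start with 4.
2 + 1/(4/1) = 2 + 1/4 = 9/4
12 + 1/(9/4) = 12 + 4/9 = 112/9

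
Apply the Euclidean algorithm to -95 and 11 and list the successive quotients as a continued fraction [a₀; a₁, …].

[-9; 2, 1, 3]

-95 ÷ 11 → quotient -9, remainder 4
11 ÷ 4 → quotient 2, remainder 3
4 ÷ 3 → quotient 1, remainder 1
3 ÷ 1 → quotient 3, remainder 0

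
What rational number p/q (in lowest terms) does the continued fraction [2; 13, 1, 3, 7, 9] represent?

a_0 = 2: 2/1
a_1 = 13: 27/13
a_2 = 1: 29/14
a_3 = 3: 114/55
a_4 = 7: 827/399
a_5 = 9: 7557/3646

7557/3646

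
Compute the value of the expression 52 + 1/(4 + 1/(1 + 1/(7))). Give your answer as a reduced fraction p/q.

a_0 = 52: 52/1
a_1 = 4: 209/4
a_2 = 1: 261/5
a_3 = 7: 2036/39

2036/39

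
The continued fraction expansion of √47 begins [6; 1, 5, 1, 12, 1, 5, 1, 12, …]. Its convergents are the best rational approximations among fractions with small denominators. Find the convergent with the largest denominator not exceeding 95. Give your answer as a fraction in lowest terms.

List convergents until the denominator exceeds the bound:
a_0 = 6: 6/1  (≤ bound)
a_1 = 1: 7/1  (≤ bound)
a_2 = 5: 41/6  (≤ bound)
a_3 = 1: 48/7  (≤ bound)
a_4 = 12: 617/90  (≤ bound)
a_5 = 1: 665/97  (> 95, stop)

617/90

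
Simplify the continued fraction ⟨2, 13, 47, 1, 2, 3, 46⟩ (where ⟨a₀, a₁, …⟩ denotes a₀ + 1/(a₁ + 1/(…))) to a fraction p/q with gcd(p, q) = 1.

597221/287568

a_0 = 2: 2/1
a_1 = 13: 27/13
a_2 = 47: 1271/612
a_3 = 1: 1298/625
a_4 = 2: 3867/1862
a_5 = 3: 12899/6211
a_6 = 46: 597221/287568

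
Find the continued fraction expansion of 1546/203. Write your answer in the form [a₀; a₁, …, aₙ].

Repeatedly divide and take the remainder:
1546 ÷ 203 → quotient 7, remainder 125
203 ÷ 125 → quotient 1, remainder 78
125 ÷ 78 → quotient 1, remainder 47
78 ÷ 47 → quotient 1, remainder 31
47 ÷ 31 → quotient 1, remainder 16
31 ÷ 16 → quotient 1, remainder 15
16 ÷ 15 → quotient 1, remainder 1
15 ÷ 1 → quotient 15, remainder 0

[7; 1, 1, 1, 1, 1, 1, 15]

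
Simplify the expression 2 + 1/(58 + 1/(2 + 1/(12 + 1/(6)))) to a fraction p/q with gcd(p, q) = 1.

17930/8889

Start with 6.
12 + 1/(6/1) = 12 + 1/6 = 73/6
2 + 1/(73/6) = 2 + 6/73 = 152/73
58 + 1/(152/73) = 58 + 73/152 = 8889/152
2 + 1/(8889/152) = 2 + 152/8889 = 17930/8889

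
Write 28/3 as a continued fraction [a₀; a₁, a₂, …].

[9; 3]

28 ÷ 3 → quotient 9, remainder 1
3 ÷ 1 → quotient 3, remainder 0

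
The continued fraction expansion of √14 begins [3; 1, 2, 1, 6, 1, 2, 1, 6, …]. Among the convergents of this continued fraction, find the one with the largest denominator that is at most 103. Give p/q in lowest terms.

333/89

List convergents until the denominator exceeds the bound:
a_0 = 3: 3/1  (≤ bound)
a_1 = 1: 4/1  (≤ bound)
a_2 = 2: 11/3  (≤ bound)
a_3 = 1: 15/4  (≤ bound)
a_4 = 6: 101/27  (≤ bound)
a_5 = 1: 116/31  (≤ bound)
a_6 = 2: 333/89  (≤ bound)
a_7 = 1: 449/120  (> 103, stop)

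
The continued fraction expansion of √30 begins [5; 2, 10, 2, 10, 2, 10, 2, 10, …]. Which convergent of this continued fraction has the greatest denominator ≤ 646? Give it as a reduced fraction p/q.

2525/461

a_0 = 5: 5/1  (≤ bound)
a_1 = 2: 11/2  (≤ bound)
a_2 = 10: 115/21  (≤ bound)
a_3 = 2: 241/44  (≤ bound)
a_4 = 10: 2525/461  (≤ bound)
a_5 = 2: 5291/966  (> 646, stop)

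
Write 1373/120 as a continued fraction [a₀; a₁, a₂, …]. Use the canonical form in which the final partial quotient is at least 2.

Repeatedly divide and take the remainder:
1373 ÷ 120 → quotient 11, remainder 53
120 ÷ 53 → quotient 2, remainder 14
53 ÷ 14 → quotient 3, remainder 11
14 ÷ 11 → quotient 1, remainder 3
11 ÷ 3 → quotient 3, remainder 2
3 ÷ 2 → quotient 1, remainder 1
2 ÷ 1 → quotient 2, remainder 0

[11; 2, 3, 1, 3, 1, 2]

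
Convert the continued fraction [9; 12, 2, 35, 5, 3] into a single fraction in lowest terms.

129545/14267

a_0 = 9: 9/1
a_1 = 12: 109/12
a_2 = 2: 227/25
a_3 = 35: 8054/887
a_4 = 5: 40497/4460
a_5 = 3: 129545/14267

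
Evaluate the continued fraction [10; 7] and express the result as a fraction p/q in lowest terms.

a_0 = 10: 10/1
a_1 = 7: 71/7

71/7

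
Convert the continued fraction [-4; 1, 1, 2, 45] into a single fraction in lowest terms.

-772/227

Start with 45.
2 + 1/(45/1) = 2 + 1/45 = 91/45
1 + 1/(91/45) = 1 + 45/91 = 136/91
1 + 1/(136/91) = 1 + 91/136 = 227/136
-4 + 1/(227/136) = -4 + 136/227 = -772/227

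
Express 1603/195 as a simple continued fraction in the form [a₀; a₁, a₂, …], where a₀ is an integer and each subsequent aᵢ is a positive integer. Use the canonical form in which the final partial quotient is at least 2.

[8; 4, 1, 1, 6, 1, 2]

1603 = 8·195 + 43, so a_0 = 8
195 = 4·43 + 23, so a_1 = 4
43 = 1·23 + 20, so a_2 = 1
23 = 1·20 + 3, so a_3 = 1
20 = 6·3 + 2, so a_4 = 6
3 = 1·2 + 1, so a_5 = 1
2 = 2·1 + 0, so a_6 = 2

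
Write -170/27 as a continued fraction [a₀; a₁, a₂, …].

[-7; 1, 2, 2, 1, 2]

-170 = -7·27 + 19, so a_0 = -7
27 = 1·19 + 8, so a_1 = 1
19 = 2·8 + 3, so a_2 = 2
8 = 2·3 + 2, so a_3 = 2
3 = 1·2 + 1, so a_4 = 1
2 = 2·1 + 0, so a_5 = 2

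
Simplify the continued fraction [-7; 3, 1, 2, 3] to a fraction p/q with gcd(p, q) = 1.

-249/37

Collapse the nested fraction from the inside out:
Start with 3.
2 + 1/(3/1) = 2 + 1/3 = 7/3
1 + 1/(7/3) = 1 + 3/7 = 10/7
3 + 1/(10/7) = 3 + 7/10 = 37/10
-7 + 1/(37/10) = -7 + 10/37 = -249/37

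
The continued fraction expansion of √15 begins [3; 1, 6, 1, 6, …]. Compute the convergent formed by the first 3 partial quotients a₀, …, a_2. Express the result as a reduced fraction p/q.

27/7

Work from the innermost term outward:
Start with 6.
1 + 1/(6/1) = 1 + 1/6 = 7/6
3 + 1/(7/6) = 3 + 6/7 = 27/7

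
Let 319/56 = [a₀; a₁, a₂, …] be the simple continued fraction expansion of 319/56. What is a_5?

2

Run the Euclidean algorithm, recording each quotient:
⌊319/56⌋ = 5, remainder 39
⌊56/39⌋ = 1, remainder 17
⌊39/17⌋ = 2, remainder 5
⌊17/5⌋ = 3, remainder 2
⌊5/2⌋ = 2, remainder 1
⌊2/1⌋ = 2, remainder 0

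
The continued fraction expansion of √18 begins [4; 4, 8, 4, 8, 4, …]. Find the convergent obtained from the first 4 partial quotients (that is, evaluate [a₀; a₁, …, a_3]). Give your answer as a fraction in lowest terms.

Collapse the nested fraction from the inside out:
Start with 4.
8 + 1/(4/1) = 8 + 1/4 = 33/4
4 + 1/(33/4) = 4 + 4/33 = 136/33
4 + 1/(136/33) = 4 + 33/136 = 577/136

577/136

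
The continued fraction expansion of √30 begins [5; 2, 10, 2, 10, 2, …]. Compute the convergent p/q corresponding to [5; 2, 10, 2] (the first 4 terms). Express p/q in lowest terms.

Start with 2.
10 + 1/(2/1) = 10 + 1/2 = 21/2
2 + 1/(21/2) = 2 + 2/21 = 44/21
5 + 1/(44/21) = 5 + 21/44 = 241/44

241/44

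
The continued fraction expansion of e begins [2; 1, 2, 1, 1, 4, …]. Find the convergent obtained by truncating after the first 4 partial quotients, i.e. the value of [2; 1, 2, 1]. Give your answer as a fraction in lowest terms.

Start with 1.
2 + 1/(1/1) = 2 + 1/1 = 3/1
1 + 1/(3/1) = 1 + 1/3 = 4/3
2 + 1/(4/3) = 2 + 3/4 = 11/4

11/4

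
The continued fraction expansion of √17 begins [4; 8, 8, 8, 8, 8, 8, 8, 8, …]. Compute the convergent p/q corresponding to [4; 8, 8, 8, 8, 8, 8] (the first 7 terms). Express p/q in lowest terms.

a_0 = 4: 4/1
a_1 = 8: 33/8
a_2 = 8: 268/65
a_3 = 8: 2177/528
a_4 = 8: 17684/4289
a_5 = 8: 143649/34840
a_6 = 8: 1166876/283009

1166876/283009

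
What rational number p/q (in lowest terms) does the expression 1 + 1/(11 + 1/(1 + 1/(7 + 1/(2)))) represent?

219/202

Build up convergents one term at a time:
a_0 = 1: 1/1
a_1 = 11: 12/11
a_2 = 1: 13/12
a_3 = 7: 103/95
a_4 = 2: 219/202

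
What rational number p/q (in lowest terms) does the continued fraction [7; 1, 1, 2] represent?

38/5

Start with 2.
1 + 1/(2/1) = 1 + 1/2 = 3/2
1 + 1/(3/2) = 1 + 2/3 = 5/3
7 + 1/(5/3) = 7 + 3/5 = 38/5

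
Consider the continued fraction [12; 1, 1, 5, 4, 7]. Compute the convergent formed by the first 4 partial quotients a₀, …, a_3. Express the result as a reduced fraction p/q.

138/11

a_0 = 12: 12/1
a_1 = 1: 13/1
a_2 = 1: 25/2
a_3 = 5: 138/11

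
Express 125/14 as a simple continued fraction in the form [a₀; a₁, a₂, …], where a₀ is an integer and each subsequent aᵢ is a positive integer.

Repeatedly divide and take the remainder:
⌊125/14⌋ = 8, remainder 13
⌊14/13⌋ = 1, remainder 1
⌊13/1⌋ = 13, remainder 0

[8; 1, 13]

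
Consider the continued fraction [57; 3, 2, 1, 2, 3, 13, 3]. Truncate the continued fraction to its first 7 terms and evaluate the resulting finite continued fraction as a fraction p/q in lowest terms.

Start with 13.
3 + 1/(13/1) = 3 + 1/13 = 40/13
2 + 1/(40/13) = 2 + 13/40 = 93/40
1 + 1/(93/40) = 1 + 40/93 = 133/93
2 + 1/(133/93) = 2 + 93/133 = 359/133
3 + 1/(359/133) = 3 + 133/359 = 1210/359
57 + 1/(1210/359) = 57 + 359/1210 = 69329/1210

69329/1210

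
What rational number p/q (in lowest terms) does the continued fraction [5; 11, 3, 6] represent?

Work from the innermost term outward:
Start with 6.
3 + 1/(6/1) = 3 + 1/6 = 19/6
11 + 1/(19/6) = 11 + 6/19 = 215/19
5 + 1/(215/19) = 5 + 19/215 = 1094/215

1094/215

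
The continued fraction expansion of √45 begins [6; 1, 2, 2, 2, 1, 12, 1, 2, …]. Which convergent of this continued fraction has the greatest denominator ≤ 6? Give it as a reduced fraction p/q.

a_0 = 6: 6/1  (≤ bound)
a_1 = 1: 7/1  (≤ bound)
a_2 = 2: 20/3  (≤ bound)
a_3 = 2: 47/7  (> 6, stop)

20/3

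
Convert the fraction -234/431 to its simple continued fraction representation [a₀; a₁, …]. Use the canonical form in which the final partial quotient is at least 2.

[-1; 2, 5, 3, 12]

-234 ÷ 431 → quotient -1, remainder 197
431 ÷ 197 → quotient 2, remainder 37
197 ÷ 37 → quotient 5, remainder 12
37 ÷ 12 → quotient 3, remainder 1
12 ÷ 1 → quotient 12, remainder 0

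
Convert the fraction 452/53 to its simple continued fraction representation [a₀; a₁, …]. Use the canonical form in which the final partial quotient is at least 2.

[8; 1, 1, 8, 3]

⌊452/53⌋ = 8, remainder 28
⌊53/28⌋ = 1, remainder 25
⌊28/25⌋ = 1, remainder 3
⌊25/3⌋ = 8, remainder 1
⌊3/1⌋ = 3, remainder 0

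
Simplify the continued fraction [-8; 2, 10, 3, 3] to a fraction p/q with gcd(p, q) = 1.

-1625/216

Use the convergent recurrence hₖ = aₖ·hₖ₋₁ + hₖ₋₂ (and likewise for the denominators kₖ):
a_0 = -8: -8/1
a_1 = 2: -15/2
a_2 = 10: -158/21
a_3 = 3: -489/65
a_4 = 3: -1625/216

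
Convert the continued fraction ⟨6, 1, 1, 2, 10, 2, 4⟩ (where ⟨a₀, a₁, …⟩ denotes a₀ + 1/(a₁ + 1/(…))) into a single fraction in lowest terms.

Compute successive convergents:
a_0 = 6: 6/1
a_1 = 1: 7/1
a_2 = 1: 13/2
a_3 = 2: 33/5
a_4 = 10: 343/52
a_5 = 2: 719/109
a_6 = 4: 3219/488

3219/488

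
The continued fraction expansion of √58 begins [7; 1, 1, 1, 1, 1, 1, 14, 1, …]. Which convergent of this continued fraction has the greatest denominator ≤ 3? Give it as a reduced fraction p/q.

a_0 = 7: 7/1  (≤ bound)
a_1 = 1: 8/1  (≤ bound)
a_2 = 1: 15/2  (≤ bound)
a_3 = 1: 23/3  (≤ bound)
a_4 = 1: 38/5  (> 3, stop)

23/3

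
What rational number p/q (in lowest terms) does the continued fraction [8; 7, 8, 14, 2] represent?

13570/1667

Compute successive convergents:
a_0 = 8: 8/1
a_1 = 7: 57/7
a_2 = 8: 464/57
a_3 = 14: 6553/805
a_4 = 2: 13570/1667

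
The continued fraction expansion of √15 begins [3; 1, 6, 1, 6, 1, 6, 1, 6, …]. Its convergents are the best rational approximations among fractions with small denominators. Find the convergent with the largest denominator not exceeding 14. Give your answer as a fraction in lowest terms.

31/8

List convergents until the denominator exceeds the bound:
a_0 = 3: 3/1  (≤ bound)
a_1 = 1: 4/1  (≤ bound)
a_2 = 6: 27/7  (≤ bound)
a_3 = 1: 31/8  (≤ bound)
a_4 = 6: 213/55  (> 14, stop)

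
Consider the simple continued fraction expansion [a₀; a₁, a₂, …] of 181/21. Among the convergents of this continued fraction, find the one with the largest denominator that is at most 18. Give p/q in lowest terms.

a_0 = 8: 8/1  (≤ bound)
a_1 = 1: 9/1  (≤ bound)
a_2 = 1: 17/2  (≤ bound)
a_3 = 1: 26/3  (≤ bound)
a_4 = 1: 43/5  (≤ bound)
a_5 = 1: 69/8  (≤ bound)
a_6 = 2: 181/21  (> 18, stop)

69/8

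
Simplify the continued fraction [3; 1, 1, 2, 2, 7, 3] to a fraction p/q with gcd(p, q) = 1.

1000/279

Starting at the tail and folding back:
Start with 3.
7 + 1/(3/1) = 7 + 1/3 = 22/3
2 + 1/(22/3) = 2 + 3/22 = 47/22
2 + 1/(47/22) = 2 + 22/47 = 116/47
1 + 1/(116/47) = 1 + 47/116 = 163/116
1 + 1/(163/116) = 1 + 116/163 = 279/163
3 + 1/(279/163) = 3 + 163/279 = 1000/279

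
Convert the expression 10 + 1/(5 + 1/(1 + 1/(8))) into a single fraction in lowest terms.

Collapse the nested fraction from the inside out:
Start with 8.
1 + 1/(8/1) = 1 + 1/8 = 9/8
5 + 1/(9/8) = 5 + 8/9 = 53/9
10 + 1/(53/9) = 10 + 9/53 = 539/53

539/53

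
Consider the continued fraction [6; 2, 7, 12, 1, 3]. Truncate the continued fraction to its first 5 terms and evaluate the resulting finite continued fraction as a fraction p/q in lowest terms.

Start with 1.
12 + 1/(1/1) = 12 + 1/1 = 13/1
7 + 1/(13/1) = 7 + 1/13 = 92/13
2 + 1/(92/13) = 2 + 13/92 = 197/92
6 + 1/(197/92) = 6 + 92/197 = 1274/197

1274/197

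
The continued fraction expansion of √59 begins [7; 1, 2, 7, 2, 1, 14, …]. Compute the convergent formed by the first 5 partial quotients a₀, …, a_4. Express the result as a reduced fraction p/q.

Work from the innermost term outward:
Start with 2.
7 + 1/(2/1) = 7 + 1/2 = 15/2
2 + 1/(15/2) = 2 + 2/15 = 32/15
1 + 1/(32/15) = 1 + 15/32 = 47/32
7 + 1/(47/32) = 7 + 32/47 = 361/47

361/47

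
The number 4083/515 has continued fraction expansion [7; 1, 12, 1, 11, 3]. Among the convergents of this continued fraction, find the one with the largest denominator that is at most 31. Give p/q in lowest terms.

111/14

a_0 = 7: 7/1  (≤ bound)
a_1 = 1: 8/1  (≤ bound)
a_2 = 12: 103/13  (≤ bound)
a_3 = 1: 111/14  (≤ bound)
a_4 = 11: 1324/167  (> 31, stop)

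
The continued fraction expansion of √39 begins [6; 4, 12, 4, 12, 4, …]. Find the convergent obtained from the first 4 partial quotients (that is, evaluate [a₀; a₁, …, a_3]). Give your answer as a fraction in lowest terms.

1249/200

a_0 = 6: 6/1
a_1 = 4: 25/4
a_2 = 12: 306/49
a_3 = 4: 1249/200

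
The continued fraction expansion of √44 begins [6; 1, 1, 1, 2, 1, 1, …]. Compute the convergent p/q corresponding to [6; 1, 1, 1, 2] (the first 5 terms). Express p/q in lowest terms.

Build up convergents one term at a time:
a_0 = 6: 6/1
a_1 = 1: 7/1
a_2 = 1: 13/2
a_3 = 1: 20/3
a_4 = 2: 53/8

53/8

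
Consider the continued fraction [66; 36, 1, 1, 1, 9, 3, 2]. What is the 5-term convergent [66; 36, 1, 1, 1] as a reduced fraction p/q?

7263/110

Compute successive convergents:
a_0 = 66: 66/1
a_1 = 36: 2377/36
a_2 = 1: 2443/37
a_3 = 1: 4820/73
a_4 = 1: 7263/110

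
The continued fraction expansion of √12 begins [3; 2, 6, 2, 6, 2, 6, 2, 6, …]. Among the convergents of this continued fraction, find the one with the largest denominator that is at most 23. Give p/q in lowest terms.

45/13

List convergents until the denominator exceeds the bound:
a_0 = 3: 3/1  (≤ bound)
a_1 = 2: 7/2  (≤ bound)
a_2 = 6: 45/13  (≤ bound)
a_3 = 2: 97/28  (> 23, stop)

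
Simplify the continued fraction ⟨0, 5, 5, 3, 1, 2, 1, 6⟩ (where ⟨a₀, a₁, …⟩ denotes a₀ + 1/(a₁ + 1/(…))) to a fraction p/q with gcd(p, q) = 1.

532/2761

a_0 = 0: 0/1
a_1 = 5: 1/5
a_2 = 5: 5/26
a_3 = 3: 16/83
a_4 = 1: 21/109
a_5 = 2: 58/301
a_6 = 1: 79/410
a_7 = 6: 532/2761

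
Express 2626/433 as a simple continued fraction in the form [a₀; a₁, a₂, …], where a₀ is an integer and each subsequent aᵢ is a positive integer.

[6; 15, 2, 6, 2]

2626 = 6·433 + 28, so a_0 = 6
433 = 15·28 + 13, so a_1 = 15
28 = 2·13 + 2, so a_2 = 2
13 = 6·2 + 1, so a_3 = 6
2 = 2·1 + 0, so a_4 = 2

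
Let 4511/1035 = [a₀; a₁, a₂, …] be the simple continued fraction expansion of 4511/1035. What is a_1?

2

4511 = 4·1035 + 371, so a_0 = 4
1035 = 2·371 + 293, so a_1 = 2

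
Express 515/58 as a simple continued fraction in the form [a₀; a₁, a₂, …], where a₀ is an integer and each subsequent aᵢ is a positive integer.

[8; 1, 7, 3, 2]

Run the Euclidean algorithm, recording each quotient:
515 = 8·58 + 51, so a_0 = 8
58 = 1·51 + 7, so a_1 = 1
51 = 7·7 + 2, so a_2 = 7
7 = 3·2 + 1, so a_3 = 3
2 = 2·1 + 0, so a_4 = 2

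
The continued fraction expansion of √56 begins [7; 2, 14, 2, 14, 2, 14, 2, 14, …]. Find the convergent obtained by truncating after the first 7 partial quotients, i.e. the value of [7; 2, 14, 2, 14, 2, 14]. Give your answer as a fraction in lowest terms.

194873/26041

a_0 = 7: 7/1
a_1 = 2: 15/2
a_2 = 14: 217/29
a_3 = 2: 449/60
a_4 = 14: 6503/869
a_5 = 2: 13455/1798
a_6 = 14: 194873/26041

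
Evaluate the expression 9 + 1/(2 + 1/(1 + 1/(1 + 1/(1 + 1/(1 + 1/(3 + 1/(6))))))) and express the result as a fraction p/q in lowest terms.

2768/295

a_0 = 9: 9/1
a_1 = 2: 19/2
a_2 = 1: 28/3
a_3 = 1: 47/5
a_4 = 1: 75/8
a_5 = 1: 122/13
a_6 = 3: 441/47
a_7 = 6: 2768/295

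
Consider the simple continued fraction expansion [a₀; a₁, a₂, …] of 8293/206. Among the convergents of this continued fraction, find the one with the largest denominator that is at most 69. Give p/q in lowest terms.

1409/35

a_0 = 40: 40/1  (≤ bound)
a_1 = 3: 121/3  (≤ bound)
a_2 = 1: 161/4  (≤ bound)
a_3 = 7: 1248/31  (≤ bound)
a_4 = 1: 1409/35  (≤ bound)
a_5 = 5: 8293/206  (> 69, stop)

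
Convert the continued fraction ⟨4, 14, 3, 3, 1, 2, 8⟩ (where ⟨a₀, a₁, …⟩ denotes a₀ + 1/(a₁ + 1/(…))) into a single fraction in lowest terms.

17525/4306

a_0 = 4: 4/1
a_1 = 14: 57/14
a_2 = 3: 175/43
a_3 = 3: 582/143
a_4 = 1: 757/186
a_5 = 2: 2096/515
a_6 = 8: 17525/4306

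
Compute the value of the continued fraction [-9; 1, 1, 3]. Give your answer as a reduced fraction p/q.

-59/7

a_0 = -9: -9/1
a_1 = 1: -8/1
a_2 = 1: -17/2
a_3 = 3: -59/7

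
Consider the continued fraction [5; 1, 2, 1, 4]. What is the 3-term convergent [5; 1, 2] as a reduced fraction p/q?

17/3

Starting at the tail and folding back:
Start with 2.
1 + 1/(2/1) = 1 + 1/2 = 3/2
5 + 1/(3/2) = 5 + 2/3 = 17/3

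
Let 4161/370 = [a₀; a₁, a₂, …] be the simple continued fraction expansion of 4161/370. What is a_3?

6

Apply division with remainder until the remainder is 0:
4161 ÷ 370 → quotient 11, remainder 91
370 ÷ 91 → quotient 4, remainder 6
91 ÷ 6 → quotient 15, remainder 1
6 ÷ 1 → quotient 6, remainder 0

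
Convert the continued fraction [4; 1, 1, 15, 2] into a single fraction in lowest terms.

Use the convergent recurrence hₖ = aₖ·hₖ₋₁ + hₖ₋₂ (and likewise for the denominators kₖ):
a_0 = 4: 4/1
a_1 = 1: 5/1
a_2 = 1: 9/2
a_3 = 15: 140/31
a_4 = 2: 289/64

289/64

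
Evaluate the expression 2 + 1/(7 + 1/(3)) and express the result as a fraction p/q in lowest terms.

47/22

a_0 = 2: 2/1
a_1 = 7: 15/7
a_2 = 3: 47/22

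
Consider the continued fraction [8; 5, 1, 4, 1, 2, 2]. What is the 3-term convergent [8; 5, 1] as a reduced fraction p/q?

49/6

Start with 1.
5 + 1/(1/1) = 5 + 1/1 = 6/1
8 + 1/(6/1) = 8 + 1/6 = 49/6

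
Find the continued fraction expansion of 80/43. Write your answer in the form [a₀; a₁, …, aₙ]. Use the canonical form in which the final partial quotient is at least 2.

80 = 1·43 + 37, so a_0 = 1
43 = 1·37 + 6, so a_1 = 1
37 = 6·6 + 1, so a_2 = 6
6 = 6·1 + 0, so a_3 = 6

[1; 1, 6, 6]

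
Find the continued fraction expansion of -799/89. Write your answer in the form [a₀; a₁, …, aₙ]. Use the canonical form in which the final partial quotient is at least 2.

[-9; 44, 2]

Run the Euclidean algorithm, recording each quotient:
-799 = -9·89 + 2, so a_0 = -9
89 = 44·2 + 1, so a_1 = 44
2 = 2·1 + 0, so a_2 = 2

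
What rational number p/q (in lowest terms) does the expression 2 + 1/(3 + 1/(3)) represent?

23/10

Start with 3.
3 + 1/(3/1) = 3 + 1/3 = 10/3
2 + 1/(10/3) = 2 + 3/10 = 23/10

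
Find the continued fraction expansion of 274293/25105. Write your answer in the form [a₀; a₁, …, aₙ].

274293 = 10·25105 + 23243, so a_0 = 10
25105 = 1·23243 + 1862, so a_1 = 1
23243 = 12·1862 + 899, so a_2 = 12
1862 = 2·899 + 64, so a_3 = 2
899 = 14·64 + 3, so a_4 = 14
64 = 21·3 + 1, so a_5 = 21
3 = 3·1 + 0, so a_6 = 3

[10; 1, 12, 2, 14, 21, 3]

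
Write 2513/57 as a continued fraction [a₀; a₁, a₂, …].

2513 = 44·57 + 5, so a_0 = 44
57 = 11·5 + 2, so a_1 = 11
5 = 2·2 + 1, so a_2 = 2
2 = 2·1 + 0, so a_3 = 2

[44; 11, 2, 2]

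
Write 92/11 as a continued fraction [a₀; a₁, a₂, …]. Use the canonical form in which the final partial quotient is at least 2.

92 ÷ 11 → quotient 8, remainder 4
11 ÷ 4 → quotient 2, remainder 3
4 ÷ 3 → quotient 1, remainder 1
3 ÷ 1 → quotient 3, remainder 0

[8; 2, 1, 3]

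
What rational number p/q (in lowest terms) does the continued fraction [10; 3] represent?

a_0 = 10: 10/1
a_1 = 3: 31/3

31/3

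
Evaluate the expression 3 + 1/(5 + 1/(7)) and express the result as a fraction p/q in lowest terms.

Build up convergents one term at a time:
a_0 = 3: 3/1
a_1 = 5: 16/5
a_2 = 7: 115/36

115/36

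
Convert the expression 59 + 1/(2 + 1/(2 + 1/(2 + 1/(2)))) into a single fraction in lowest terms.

1723/29

Use the convergent recurrence hₖ = aₖ·hₖ₋₁ + hₖ₋₂ (and likewise for the denominators kₖ):
a_0 = 59: 59/1
a_1 = 2: 119/2
a_2 = 2: 297/5
a_3 = 2: 713/12
a_4 = 2: 1723/29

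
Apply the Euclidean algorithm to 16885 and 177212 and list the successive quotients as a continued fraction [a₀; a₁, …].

[0; 10, 2, 51, 1, 15, 10]

Repeatedly divide and take the remainder:
16885 = 0·177212 + 16885, so a_0 = 0
177212 = 10·16885 + 8362, so a_1 = 10
16885 = 2·8362 + 161, so a_2 = 2
8362 = 51·161 + 151, so a_3 = 51
161 = 1·151 + 10, so a_4 = 1
151 = 15·10 + 1, so a_5 = 15
10 = 10·1 + 0, so a_6 = 10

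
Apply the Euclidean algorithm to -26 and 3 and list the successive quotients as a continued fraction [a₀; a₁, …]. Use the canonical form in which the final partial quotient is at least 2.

-26 = -9·3 + 1, so a_0 = -9
3 = 3·1 + 0, so a_1 = 3

[-9; 3]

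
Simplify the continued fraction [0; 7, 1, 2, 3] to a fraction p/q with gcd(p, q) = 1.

10/77

Start with 3.
2 + 1/(3/1) = 2 + 1/3 = 7/3
1 + 1/(7/3) = 1 + 3/7 = 10/7
7 + 1/(10/7) = 7 + 7/10 = 77/10
0 + 1/(77/10) = 0 + 10/77 = 10/77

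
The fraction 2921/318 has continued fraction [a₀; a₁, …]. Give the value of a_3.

Repeatedly divide and take the remainder:
2921 ÷ 318 → quotient 9, remainder 59
318 ÷ 59 → quotient 5, remainder 23
59 ÷ 23 → quotient 2, remainder 13
23 ÷ 13 → quotient 1, remainder 10

1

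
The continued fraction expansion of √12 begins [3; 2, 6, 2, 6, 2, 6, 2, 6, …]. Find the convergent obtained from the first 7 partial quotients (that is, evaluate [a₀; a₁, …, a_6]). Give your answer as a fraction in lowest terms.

Use the convergent recurrence hₖ = aₖ·hₖ₋₁ + hₖ₋₂ (and likewise for the denominators kₖ):
a_0 = 3: 3/1
a_1 = 2: 7/2
a_2 = 6: 45/13
a_3 = 2: 97/28
a_4 = 6: 627/181
a_5 = 2: 1351/390
a_6 = 6: 8733/2521

8733/2521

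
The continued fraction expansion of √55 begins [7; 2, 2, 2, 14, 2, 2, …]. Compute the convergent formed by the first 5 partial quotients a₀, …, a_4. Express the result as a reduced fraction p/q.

a_0 = 7: 7/1
a_1 = 2: 15/2
a_2 = 2: 37/5
a_3 = 2: 89/12
a_4 = 14: 1283/173

1283/173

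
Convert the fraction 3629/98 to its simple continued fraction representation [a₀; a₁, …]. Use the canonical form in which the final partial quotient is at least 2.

[37; 32, 1, 2]

Run the Euclidean algorithm, recording each quotient:
3629 ÷ 98 → quotient 37, remainder 3
98 ÷ 3 → quotient 32, remainder 2
3 ÷ 2 → quotient 1, remainder 1
2 ÷ 1 → quotient 2, remainder 0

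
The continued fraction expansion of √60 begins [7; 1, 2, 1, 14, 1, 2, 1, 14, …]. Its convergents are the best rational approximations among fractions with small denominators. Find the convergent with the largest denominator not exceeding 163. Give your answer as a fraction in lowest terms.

a_0 = 7: 7/1  (≤ bound)
a_1 = 1: 8/1  (≤ bound)
a_2 = 2: 23/3  (≤ bound)
a_3 = 1: 31/4  (≤ bound)
a_4 = 14: 457/59  (≤ bound)
a_5 = 1: 488/63  (≤ bound)
a_6 = 2: 1433/185  (> 163, stop)

488/63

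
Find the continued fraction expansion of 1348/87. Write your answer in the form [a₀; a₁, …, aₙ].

⌊1348/87⌋ = 15, remainder 43
⌊87/43⌋ = 2, remainder 1
⌊43/1⌋ = 43, remainder 0

[15; 2, 43]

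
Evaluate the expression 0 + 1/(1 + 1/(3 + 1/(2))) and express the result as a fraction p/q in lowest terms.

7/9

a_0 = 0: 0/1
a_1 = 1: 1/1
a_2 = 3: 3/4
a_3 = 2: 7/9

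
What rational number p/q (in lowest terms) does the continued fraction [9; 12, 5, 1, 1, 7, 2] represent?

19581/2156

Starting at the tail and folding back:
Start with 2.
7 + 1/(2/1) = 7 + 1/2 = 15/2
1 + 1/(15/2) = 1 + 2/15 = 17/15
1 + 1/(17/15) = 1 + 15/17 = 32/17
5 + 1/(32/17) = 5 + 17/32 = 177/32
12 + 1/(177/32) = 12 + 32/177 = 2156/177
9 + 1/(2156/177) = 9 + 177/2156 = 19581/2156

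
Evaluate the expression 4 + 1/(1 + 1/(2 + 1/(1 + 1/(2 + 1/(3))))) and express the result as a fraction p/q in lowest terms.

175/37

a_0 = 4: 4/1
a_1 = 1: 5/1
a_2 = 2: 14/3
a_3 = 1: 19/4
a_4 = 2: 52/11
a_5 = 3: 175/37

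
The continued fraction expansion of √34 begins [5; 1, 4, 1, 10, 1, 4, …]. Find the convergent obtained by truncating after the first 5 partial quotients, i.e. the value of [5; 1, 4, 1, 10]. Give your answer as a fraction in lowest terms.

Work from the innermost term outward:
Start with 10.
1 + 1/(10/1) = 1 + 1/10 = 11/10
4 + 1/(11/10) = 4 + 10/11 = 54/11
1 + 1/(54/11) = 1 + 11/54 = 65/54
5 + 1/(65/54) = 5 + 54/65 = 379/65

379/65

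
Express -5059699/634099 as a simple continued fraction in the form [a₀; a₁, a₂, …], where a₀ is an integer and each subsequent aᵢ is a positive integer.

[-8; 48, 2, 3, 10, 1, 54, 3]

⌊-5059699/634099⌋ = -8, remainder 13093
⌊634099/13093⌋ = 48, remainder 5635
⌊13093/5635⌋ = 2, remainder 1823
⌊5635/1823⌋ = 3, remainder 166
⌊1823/166⌋ = 10, remainder 163
⌊166/163⌋ = 1, remainder 3
⌊163/3⌋ = 54, remainder 1
⌊3/1⌋ = 3, remainder 0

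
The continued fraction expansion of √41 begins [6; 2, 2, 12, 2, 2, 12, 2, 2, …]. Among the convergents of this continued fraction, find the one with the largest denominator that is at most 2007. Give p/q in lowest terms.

a_0 = 6: 6/1  (≤ bound)
a_1 = 2: 13/2  (≤ bound)
a_2 = 2: 32/5  (≤ bound)
a_3 = 12: 397/62  (≤ bound)
a_4 = 2: 826/129  (≤ bound)
a_5 = 2: 2049/320  (≤ bound)
a_6 = 12: 25414/3969  (> 2007, stop)

2049/320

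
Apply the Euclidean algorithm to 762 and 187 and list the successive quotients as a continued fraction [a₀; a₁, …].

[4; 13, 2, 1, 4]

762 = 4·187 + 14, so a_0 = 4
187 = 13·14 + 5, so a_1 = 13
14 = 2·5 + 4, so a_2 = 2
5 = 1·4 + 1, so a_3 = 1
4 = 4·1 + 0, so a_4 = 4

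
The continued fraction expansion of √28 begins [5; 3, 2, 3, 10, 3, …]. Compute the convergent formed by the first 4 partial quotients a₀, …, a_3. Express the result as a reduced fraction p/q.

Starting at the tail and folding back:
Start with 3.
2 + 1/(3/1) = 2 + 1/3 = 7/3
3 + 1/(7/3) = 3 + 3/7 = 24/7
5 + 1/(24/7) = 5 + 7/24 = 127/24

127/24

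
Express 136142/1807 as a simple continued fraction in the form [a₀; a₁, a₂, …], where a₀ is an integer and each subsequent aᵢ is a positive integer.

Repeatedly divide and take the remainder:
136142 ÷ 1807 → quotient 75, remainder 617
1807 ÷ 617 → quotient 2, remainder 573
617 ÷ 573 → quotient 1, remainder 44
573 ÷ 44 → quotient 13, remainder 1
44 ÷ 1 → quotient 44, remainder 0

[75; 2, 1, 13, 44]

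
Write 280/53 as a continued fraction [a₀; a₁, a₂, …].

280 = 5·53 + 15, so a_0 = 5
53 = 3·15 + 8, so a_1 = 3
15 = 1·8 + 7, so a_2 = 1
8 = 1·7 + 1, so a_3 = 1
7 = 7·1 + 0, so a_4 = 7

[5; 3, 1, 1, 7]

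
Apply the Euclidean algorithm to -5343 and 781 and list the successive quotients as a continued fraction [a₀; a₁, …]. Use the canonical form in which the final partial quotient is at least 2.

[-7; 6, 3, 2, 1, 5, 2]

Repeatedly divide and take the remainder:
-5343 = -7·781 + 124, so a_0 = -7
781 = 6·124 + 37, so a_1 = 6
124 = 3·37 + 13, so a_2 = 3
37 = 2·13 + 11, so a_3 = 2
13 = 1·11 + 2, so a_4 = 1
11 = 5·2 + 1, so a_5 = 5
2 = 2·1 + 0, so a_6 = 2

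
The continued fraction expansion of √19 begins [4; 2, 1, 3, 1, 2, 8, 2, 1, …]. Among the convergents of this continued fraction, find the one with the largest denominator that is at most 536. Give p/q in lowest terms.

1421/326

List convergents until the denominator exceeds the bound:
a_0 = 4: 4/1  (≤ bound)
a_1 = 2: 9/2  (≤ bound)
a_2 = 1: 13/3  (≤ bound)
a_3 = 3: 48/11  (≤ bound)
a_4 = 1: 61/14  (≤ bound)
a_5 = 2: 170/39  (≤ bound)
a_6 = 8: 1421/326  (≤ bound)
a_7 = 2: 3012/691  (> 536, stop)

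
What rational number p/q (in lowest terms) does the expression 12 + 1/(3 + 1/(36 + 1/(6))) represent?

Use the convergent recurrence hₖ = aₖ·hₖ₋₁ + hₖ₋₂ (and likewise for the denominators kₖ):
a_0 = 12: 12/1
a_1 = 3: 37/3
a_2 = 36: 1344/109
a_3 = 6: 8101/657

8101/657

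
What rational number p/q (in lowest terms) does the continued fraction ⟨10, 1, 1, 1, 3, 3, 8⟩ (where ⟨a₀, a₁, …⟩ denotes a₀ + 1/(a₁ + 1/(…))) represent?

3181/299

Start with 8.
3 + 1/(8/1) = 3 + 1/8 = 25/8
3 + 1/(25/8) = 3 + 8/25 = 83/25
1 + 1/(83/25) = 1 + 25/83 = 108/83
1 + 1/(108/83) = 1 + 83/108 = 191/108
1 + 1/(191/108) = 1 + 108/191 = 299/191
10 + 1/(299/191) = 10 + 191/299 = 3181/299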